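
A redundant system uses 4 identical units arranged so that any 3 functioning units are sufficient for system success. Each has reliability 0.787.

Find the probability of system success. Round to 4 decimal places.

0.7989

R = Σ_{i=3}^{4} C(4,i) p^i (1−p)^{4−i} with p = 0.787
C(4,3)·0.787^3·0.213^1 = 0.415302
C(4,4)·0.787^4·0.213^0 = 0.383618
Sum = 0.7989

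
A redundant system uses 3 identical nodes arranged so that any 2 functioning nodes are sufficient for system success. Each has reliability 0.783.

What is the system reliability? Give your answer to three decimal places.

R = Σ_{i=2}^{3} C(3,i) p^i (1−p)^{3−i} with p = 0.783
C(3,2)·0.783^2·0.217^1 = 0.39912
C(3,3)·0.783^3·0.217^0 = 0.48005
Sum = 0.879

0.879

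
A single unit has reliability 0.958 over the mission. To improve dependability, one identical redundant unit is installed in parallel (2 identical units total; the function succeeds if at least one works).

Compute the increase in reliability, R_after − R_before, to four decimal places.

R_before = 0.958
R_after = 1 − (1 − 0.958)^2 = 0.9982
ΔR = 0.9982 − 0.958 = 0.0402

0.0402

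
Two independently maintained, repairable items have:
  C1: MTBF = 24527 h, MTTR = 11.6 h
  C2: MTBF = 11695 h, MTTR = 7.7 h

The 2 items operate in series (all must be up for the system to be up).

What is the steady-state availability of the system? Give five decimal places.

0.99887

A(C1) = MTBF/(MTBF+MTTR) = 24527/(24527+11.6) = 0.999527
A(C2) = MTBF/(MTBF+MTTR) = 11695/(11695+7.7) = 0.999342
Series availability: 0.999527 × 0.999342 = 0.99887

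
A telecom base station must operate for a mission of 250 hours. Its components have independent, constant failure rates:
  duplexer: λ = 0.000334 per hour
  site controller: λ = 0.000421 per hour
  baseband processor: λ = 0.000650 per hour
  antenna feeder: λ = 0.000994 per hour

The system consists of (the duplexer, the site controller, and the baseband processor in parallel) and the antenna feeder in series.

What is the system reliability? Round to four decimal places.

R(duplexer) = exp(−0.000334 × 250) = 0.919891
R(site controller) = exp(−0.000421 × 250) = 0.900099
R(baseband processor) = exp(−0.000650 × 250) = 0.850016
R(antenna feeder) = exp(−0.000994 × 250) = 0.779970
Parallel (duplexer, site controller, and baseband processor): 1 − (1 − 0.919891)(1 − 0.900099)(1 − 0.850016) = 0.998800
Series ([0.998800] and antenna feeder): 0.998800 × 0.779970 = 0.7790

0.7790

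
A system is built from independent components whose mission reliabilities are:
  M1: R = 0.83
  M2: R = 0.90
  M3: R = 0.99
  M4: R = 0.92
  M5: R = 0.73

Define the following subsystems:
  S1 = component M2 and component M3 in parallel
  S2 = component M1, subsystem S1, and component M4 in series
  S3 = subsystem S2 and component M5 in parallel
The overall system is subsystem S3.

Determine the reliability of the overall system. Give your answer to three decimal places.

0.936

Parallel (M2 and M3): 1 − (1 − 0.90000)(1 − 0.99000) = 0.99900
Series (M1, [0.99900], and M4): 0.83000 × 0.99900 × 0.92000 = 0.76284
Parallel ([0.76284] and M5): 1 − (1 − 0.76284)(1 − 0.73000) = 0.936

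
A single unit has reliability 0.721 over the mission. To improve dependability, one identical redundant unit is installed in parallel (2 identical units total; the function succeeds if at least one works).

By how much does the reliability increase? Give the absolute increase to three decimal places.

0.201

R_before = 0.721
R_after = 1 − (1 − 0.721)^2 = 0.922
ΔR = 0.922 − 0.721 = 0.201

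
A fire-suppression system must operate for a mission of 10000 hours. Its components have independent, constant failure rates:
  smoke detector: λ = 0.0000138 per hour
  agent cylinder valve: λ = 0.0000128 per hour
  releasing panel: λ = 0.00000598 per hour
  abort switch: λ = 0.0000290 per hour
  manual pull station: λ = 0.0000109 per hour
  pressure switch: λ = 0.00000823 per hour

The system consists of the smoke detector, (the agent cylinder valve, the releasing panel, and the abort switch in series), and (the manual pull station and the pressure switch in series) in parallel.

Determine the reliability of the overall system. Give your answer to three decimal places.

R(smoke detector) = exp(−0.0000138 × 10000) = 0.87110
R(agent cylinder valve) = exp(−0.0000128 × 10000) = 0.87985
R(releasing panel) = exp(−0.00000598 × 10000) = 0.94195
R(abort switch) = exp(−0.0000290 × 10000) = 0.74826
R(manual pull station) = exp(−0.0000109 × 10000) = 0.89673
R(pressure switch) = exp(−0.00000823 × 10000) = 0.92100
Series (agent cylinder valve, releasing panel, and abort switch): 0.87985 × 0.94195 × 0.74826 = 0.62014
Series (manual pull station and pressure switch): 0.89673 × 0.92100 = 0.82589
Parallel (smoke detector, [0.62014], and [0.82589]): 1 − (1 − 0.87110)(1 − 0.62014)(1 − 0.82589) = 0.991

0.991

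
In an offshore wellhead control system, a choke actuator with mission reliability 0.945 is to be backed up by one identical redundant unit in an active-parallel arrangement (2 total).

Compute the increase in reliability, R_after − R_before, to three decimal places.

R_before = 0.945
R_after = 1 − (1 − 0.945)^2 = 0.997
ΔR = 0.997 − 0.945 = 0.052

0.052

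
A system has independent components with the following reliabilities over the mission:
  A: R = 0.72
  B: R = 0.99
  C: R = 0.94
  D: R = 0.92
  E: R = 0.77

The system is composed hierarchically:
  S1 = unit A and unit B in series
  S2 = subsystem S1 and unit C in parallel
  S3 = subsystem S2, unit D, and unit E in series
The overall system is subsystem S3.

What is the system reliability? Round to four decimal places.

0.6962

Series (A and B): 0.720000 × 0.990000 = 0.712800
Parallel ([0.712800] and C): 1 − (1 − 0.712800)(1 − 0.940000) = 0.982768
Series ([0.982768], D, and E): 0.982768 × 0.920000 × 0.770000 = 0.6962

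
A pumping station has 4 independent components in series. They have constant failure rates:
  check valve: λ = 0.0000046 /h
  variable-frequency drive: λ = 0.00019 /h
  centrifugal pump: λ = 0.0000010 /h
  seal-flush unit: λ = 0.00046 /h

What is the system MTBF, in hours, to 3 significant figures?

Series of exponential components: λ_sys = Σ λ_i
λ_sys = 0.0000046 + 0.00019 + 0.0000010 + 0.00046 = 6.5560e-04 /h
MTBF = 1 / λ_sys = 1530 h

1530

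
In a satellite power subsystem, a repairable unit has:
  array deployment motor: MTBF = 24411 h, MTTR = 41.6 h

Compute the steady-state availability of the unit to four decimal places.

0.9983

A(array deployment motor) = MTBF/(MTBF+MTTR) = 24411/(24411+41.6) = 0.9983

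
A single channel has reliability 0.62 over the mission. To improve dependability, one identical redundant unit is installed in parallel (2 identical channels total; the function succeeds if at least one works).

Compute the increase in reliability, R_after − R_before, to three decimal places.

0.236

R_before = 0.62
R_after = 1 − (1 − 0.62)^2 = 0.856
ΔR = 0.856 − 0.62 = 0.236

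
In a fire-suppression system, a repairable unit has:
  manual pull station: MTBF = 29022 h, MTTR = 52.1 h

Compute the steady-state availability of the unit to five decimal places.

A(manual pull station) = MTBF/(MTBF+MTTR) = 29022/(29022+52.1) = 0.99821

0.99821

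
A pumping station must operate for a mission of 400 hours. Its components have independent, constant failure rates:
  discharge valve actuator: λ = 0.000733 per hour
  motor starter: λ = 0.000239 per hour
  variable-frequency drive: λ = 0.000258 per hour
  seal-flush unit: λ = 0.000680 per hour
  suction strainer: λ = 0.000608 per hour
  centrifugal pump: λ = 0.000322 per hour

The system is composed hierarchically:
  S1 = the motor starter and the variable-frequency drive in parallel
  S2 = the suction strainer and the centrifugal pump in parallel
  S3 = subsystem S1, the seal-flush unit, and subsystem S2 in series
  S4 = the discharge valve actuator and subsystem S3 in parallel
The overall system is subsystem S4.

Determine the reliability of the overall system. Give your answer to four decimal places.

0.9327

R(discharge valve actuator) = exp(−0.000733 × 400) = 0.745873
R(motor starter) = exp(−0.000239 × 400) = 0.908827
R(variable-frequency drive) = exp(−0.000258 × 400) = 0.901947
R(seal-flush unit) = exp(−0.000680 × 400) = 0.761854
R(suction strainer) = exp(−0.000608 × 400) = 0.784115
R(centrifugal pump) = exp(−0.000322 × 400) = 0.879150
Parallel (motor starter and variable-frequency drive): 1 − (1 − 0.908827)(1 − 0.901947) = 0.991060
Parallel (suction strainer and centrifugal pump): 1 − (1 − 0.784115)(1 − 0.879150) = 0.973910
Series ([0.991060], seal-flush unit, and [0.973910]): 0.991060 × 0.761854 × 0.973910 = 0.735344
Parallel (discharge valve actuator and [0.735344]): 1 − (1 − 0.745873)(1 − 0.735344) = 0.9327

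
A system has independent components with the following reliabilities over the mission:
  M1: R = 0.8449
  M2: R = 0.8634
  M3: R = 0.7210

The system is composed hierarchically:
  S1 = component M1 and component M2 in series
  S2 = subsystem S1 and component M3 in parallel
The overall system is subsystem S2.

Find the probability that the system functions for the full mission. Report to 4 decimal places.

Series (M1 and M2): 0.844900 × 0.863400 = 0.729487
Parallel ([0.729487] and M3): 1 − (1 − 0.729487)(1 − 0.721000) = 0.9245

0.9245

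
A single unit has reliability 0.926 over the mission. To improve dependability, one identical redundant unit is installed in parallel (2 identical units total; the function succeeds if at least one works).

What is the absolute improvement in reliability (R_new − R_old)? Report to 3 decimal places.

0.069

R_before = 0.926
R_after = 1 − (1 − 0.926)^2 = 0.995
ΔR = 0.995 − 0.926 = 0.069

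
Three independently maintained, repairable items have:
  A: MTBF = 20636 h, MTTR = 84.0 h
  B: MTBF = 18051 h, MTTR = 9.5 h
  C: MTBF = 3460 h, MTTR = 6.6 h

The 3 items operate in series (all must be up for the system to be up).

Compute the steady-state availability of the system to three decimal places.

A(A) = MTBF/(MTBF+MTTR) = 20636/(20636+84.0) = 0.995946
A(B) = MTBF/(MTBF+MTTR) = 18051/(18051+9.5) = 0.999474
A(C) = MTBF/(MTBF+MTTR) = 3460/(3460+6.6) = 0.998096
Series availability: 0.995946 × 0.999474 × 0.998096 = 0.994

0.994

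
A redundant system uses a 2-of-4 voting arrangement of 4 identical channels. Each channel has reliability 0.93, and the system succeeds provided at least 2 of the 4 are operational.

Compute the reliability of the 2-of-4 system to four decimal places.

R = Σ_{i=2}^{4} C(4,i) p^i (1−p)^{4−i} with p = 0.93
C(4,2)·0.93^2·0.07^2 = 0.025428
C(4,3)·0.93^3·0.07^1 = 0.225220
C(4,4)·0.93^4·0.07^0 = 0.748052
Sum = 0.9987

0.9987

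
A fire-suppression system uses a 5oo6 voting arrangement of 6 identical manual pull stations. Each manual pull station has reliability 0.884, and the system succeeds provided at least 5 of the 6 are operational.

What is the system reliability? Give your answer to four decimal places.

R = Σ_{i=5}^{6} C(6,i) p^i (1−p)^{6−i} with p = 0.884
C(6,5)·0.884^5·0.116^1 = 0.375725
C(6,6)·0.884^6·0.116^0 = 0.477214
Sum = 0.8529

0.8529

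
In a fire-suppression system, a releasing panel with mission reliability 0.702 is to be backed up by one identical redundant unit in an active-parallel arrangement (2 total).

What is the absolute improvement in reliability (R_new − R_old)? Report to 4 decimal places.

R_before = 0.702
R_after = 1 − (1 − 0.702)^2 = 0.9112
ΔR = 0.9112 − 0.702 = 0.2092

0.2092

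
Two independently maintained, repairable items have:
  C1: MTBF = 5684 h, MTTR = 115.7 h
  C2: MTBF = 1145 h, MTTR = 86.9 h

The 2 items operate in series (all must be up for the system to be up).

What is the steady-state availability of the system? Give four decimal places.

0.9109

A(C1) = MTBF/(MTBF+MTTR) = 5684/(5684+115.7) = 0.980051
A(C2) = MTBF/(MTBF+MTTR) = 1145/(1145+86.9) = 0.929459
Series availability: 0.980051 × 0.929459 = 0.9109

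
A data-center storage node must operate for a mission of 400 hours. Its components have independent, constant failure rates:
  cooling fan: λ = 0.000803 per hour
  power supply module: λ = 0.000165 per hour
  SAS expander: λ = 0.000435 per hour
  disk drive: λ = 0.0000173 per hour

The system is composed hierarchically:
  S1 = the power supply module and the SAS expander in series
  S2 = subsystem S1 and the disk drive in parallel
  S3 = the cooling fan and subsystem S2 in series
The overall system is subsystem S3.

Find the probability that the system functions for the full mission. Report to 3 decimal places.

R(cooling fan) = exp(−0.000803 × 400) = 0.72528
R(power supply module) = exp(−0.000165 × 400) = 0.93613
R(SAS expander) = exp(−0.000435 × 400) = 0.84030
R(disk drive) = exp(−0.0000173 × 400) = 0.99310
Series (power supply module and SAS expander): 0.93613 × 0.84030 = 0.78663
Parallel ([0.78663] and disk drive): 1 − (1 − 0.78663)(1 − 0.99310) = 0.99853
Series (cooling fan and [0.99853]): 0.72528 × 0.99853 = 0.724

0.724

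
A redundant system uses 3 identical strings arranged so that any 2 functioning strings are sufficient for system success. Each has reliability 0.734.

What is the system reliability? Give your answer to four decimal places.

R = Σ_{i=2}^{3} C(3,i) p^i (1−p)^{3−i} with p = 0.734
C(3,2)·0.734^2·0.266^1 = 0.429927
C(3,3)·0.734^3·0.266^0 = 0.395447
Sum = 0.8254

0.8254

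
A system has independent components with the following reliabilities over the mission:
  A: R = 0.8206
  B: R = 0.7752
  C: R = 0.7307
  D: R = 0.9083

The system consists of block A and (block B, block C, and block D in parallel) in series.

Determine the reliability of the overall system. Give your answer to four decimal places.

0.8160

Parallel (B, C, and D): 1 − (1 − 0.775200)(1 − 0.730700)(1 − 0.908300) = 0.994449
Series (A and [0.994449]): 0.820600 × 0.994449 = 0.8160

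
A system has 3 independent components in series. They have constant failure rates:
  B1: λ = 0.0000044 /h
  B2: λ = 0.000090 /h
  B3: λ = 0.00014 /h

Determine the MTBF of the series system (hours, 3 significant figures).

4270

Series of exponential components: λ_sys = Σ λ_i
λ_sys = 0.0000044 + 0.000090 + 0.00014 = 2.3440e-04 /h
MTBF = 1 / λ_sys = 4270 h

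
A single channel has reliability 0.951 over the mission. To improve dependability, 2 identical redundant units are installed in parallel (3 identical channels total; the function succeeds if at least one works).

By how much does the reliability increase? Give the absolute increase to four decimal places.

R_before = 0.951
R_after = 1 − (1 − 0.951)^3 = 0.9999
ΔR = 0.9999 − 0.951 = 0.0489

0.0489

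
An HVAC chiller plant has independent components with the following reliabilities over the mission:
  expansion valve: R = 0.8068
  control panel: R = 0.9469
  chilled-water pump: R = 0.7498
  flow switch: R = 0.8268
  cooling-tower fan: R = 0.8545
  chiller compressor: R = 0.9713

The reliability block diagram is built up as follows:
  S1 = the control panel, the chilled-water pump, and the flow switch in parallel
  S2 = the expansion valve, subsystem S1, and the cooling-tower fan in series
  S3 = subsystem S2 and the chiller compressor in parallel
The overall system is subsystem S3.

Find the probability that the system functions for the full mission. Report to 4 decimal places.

0.9910

Parallel (control panel, chilled-water pump, and flow switch): 1 − (1 − 0.946900)(1 − 0.749800)(1 − 0.826800) = 0.997699
Series (expansion valve, [0.997699], and cooling-tower fan): 0.806800 × 0.997699 × 0.854500 = 0.687824
Parallel ([0.687824] and chiller compressor): 1 − (1 − 0.687824)(1 − 0.971300) = 0.9910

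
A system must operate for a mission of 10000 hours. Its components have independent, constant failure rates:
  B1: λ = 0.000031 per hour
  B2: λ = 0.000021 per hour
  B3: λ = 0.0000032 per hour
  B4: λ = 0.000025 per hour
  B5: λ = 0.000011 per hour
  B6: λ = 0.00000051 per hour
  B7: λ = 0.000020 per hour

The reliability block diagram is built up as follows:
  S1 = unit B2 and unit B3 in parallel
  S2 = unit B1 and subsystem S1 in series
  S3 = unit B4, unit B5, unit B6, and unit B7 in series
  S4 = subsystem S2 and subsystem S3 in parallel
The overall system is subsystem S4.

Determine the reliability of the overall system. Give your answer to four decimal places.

0.8830

R(B1) = exp(−0.000031 × 10000) = 0.733447
R(B2) = exp(−0.000021 × 10000) = 0.810584
R(B3) = exp(−0.0000032 × 10000) = 0.968507
R(B4) = exp(−0.000025 × 10000) = 0.778801
R(B5) = exp(−0.000011 × 10000) = 0.895834
R(B6) = exp(−0.00000051 × 10000) = 0.994913
R(B7) = exp(−0.000020 × 10000) = 0.818731
Parallel (B2 and B3): 1 − (1 − 0.810584)(1 − 0.968507) = 0.994035
Series (B1 and [0.994035]): 0.733447 × 0.994035 = 0.729072
Series (B4, B5, B6, and B7): 0.778801 × 0.895834 × 0.994913 × 0.818731 = 0.568304
Parallel ([0.729072] and [0.568304]): 1 − (1 − 0.729072)(1 − 0.568304) = 0.8830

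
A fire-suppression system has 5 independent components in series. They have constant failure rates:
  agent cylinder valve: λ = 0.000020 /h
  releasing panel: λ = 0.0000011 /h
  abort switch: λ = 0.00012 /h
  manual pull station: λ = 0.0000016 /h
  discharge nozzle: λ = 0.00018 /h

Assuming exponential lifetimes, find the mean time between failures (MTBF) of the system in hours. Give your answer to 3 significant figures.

3100

Series of exponential components: λ_sys = Σ λ_i
λ_sys = 0.000020 + 0.0000011 + 0.00012 + 0.0000016 + 0.00018 = 3.2270e-04 /h
MTBF = 1 / λ_sys = 3100 h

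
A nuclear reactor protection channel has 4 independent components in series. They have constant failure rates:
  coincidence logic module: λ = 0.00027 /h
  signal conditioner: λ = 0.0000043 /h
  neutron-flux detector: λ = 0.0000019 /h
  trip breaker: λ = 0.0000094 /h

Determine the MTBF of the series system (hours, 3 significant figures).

3500

Series of exponential components: λ_sys = Σ λ_i
λ_sys = 0.00027 + 0.0000043 + 0.0000019 + 0.0000094 = 2.8560e-04 /h
MTBF = 1 / λ_sys = 3500 h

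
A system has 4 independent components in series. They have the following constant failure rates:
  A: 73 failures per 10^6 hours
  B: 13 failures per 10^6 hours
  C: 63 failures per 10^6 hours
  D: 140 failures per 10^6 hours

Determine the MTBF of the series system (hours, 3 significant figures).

Series of exponential components: λ_sys = Σ λ_i
λ_sys = 0.000073 + 0.000013 + 0.000063 + 0.00014 = 2.8900e-04 /h
MTBF = 1 / λ_sys = 3460 h

3460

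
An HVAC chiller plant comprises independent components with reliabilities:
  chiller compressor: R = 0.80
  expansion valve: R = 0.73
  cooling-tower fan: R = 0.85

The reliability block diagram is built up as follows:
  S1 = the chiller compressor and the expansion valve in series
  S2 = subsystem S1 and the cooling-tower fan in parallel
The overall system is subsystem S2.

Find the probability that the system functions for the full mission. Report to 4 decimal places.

Series (chiller compressor and expansion valve): 0.800000 × 0.730000 = 0.584000
Parallel ([0.584000] and cooling-tower fan): 1 − (1 − 0.584000)(1 − 0.850000) = 0.9376

0.9376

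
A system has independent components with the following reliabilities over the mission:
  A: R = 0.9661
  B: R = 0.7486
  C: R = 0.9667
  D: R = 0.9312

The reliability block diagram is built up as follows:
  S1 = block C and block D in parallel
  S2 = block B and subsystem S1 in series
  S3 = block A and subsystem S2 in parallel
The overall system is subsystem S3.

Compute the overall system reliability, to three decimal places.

Parallel (C and D): 1 − (1 − 0.96670)(1 − 0.93120) = 0.99771
Series (B and [0.99771]): 0.74860 × 0.99771 = 0.74689
Parallel (A and [0.74689]): 1 − (1 − 0.96610)(1 − 0.74689) = 0.991

0.991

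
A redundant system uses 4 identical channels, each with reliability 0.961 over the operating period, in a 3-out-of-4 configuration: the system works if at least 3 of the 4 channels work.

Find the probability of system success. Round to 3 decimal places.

0.991

R = Σ_{i=3}^{4} C(4,i) p^i (1−p)^{4−i} with p = 0.961
C(4,3)·0.961^3·0.039^1 = 0.13845
C(4,4)·0.961^4·0.039^0 = 0.85289
Sum = 0.991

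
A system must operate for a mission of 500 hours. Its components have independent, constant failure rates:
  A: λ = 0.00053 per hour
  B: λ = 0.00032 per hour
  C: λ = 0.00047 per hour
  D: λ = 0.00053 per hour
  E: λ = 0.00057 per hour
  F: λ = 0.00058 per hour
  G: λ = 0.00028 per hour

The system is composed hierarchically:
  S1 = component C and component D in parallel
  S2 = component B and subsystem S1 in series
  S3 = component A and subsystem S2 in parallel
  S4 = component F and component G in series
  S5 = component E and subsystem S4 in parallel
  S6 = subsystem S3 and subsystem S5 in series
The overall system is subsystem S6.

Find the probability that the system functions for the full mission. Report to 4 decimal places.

R(A) = exp(−0.00053 × 500) = 0.767206
R(B) = exp(−0.00032 × 500) = 0.852144
R(C) = exp(−0.00047 × 500) = 0.790571
R(D) = exp(−0.00053 × 500) = 0.767206
R(E) = exp(−0.00057 × 500) = 0.752014
R(F) = exp(−0.00058 × 500) = 0.748264
R(G) = exp(−0.00028 × 500) = 0.869358
Parallel (C and D): 1 − (1 − 0.790571)(1 − 0.767206) = 0.951246
Series (B and [0.951246]): 0.852144 × 0.951246 = 0.810599
Parallel (A and [0.810599]): 1 − (1 − 0.767206)(1 − 0.810599) = 0.955909
Series (F and G): 0.748264 × 0.869358 = 0.650509
Parallel (E and [0.650509]): 1 − (1 − 0.752014)(1 − 0.650509) = 0.913331
Series ([0.955909] and [0.913331]): 0.955909 × 0.913331 = 0.8731

0.8731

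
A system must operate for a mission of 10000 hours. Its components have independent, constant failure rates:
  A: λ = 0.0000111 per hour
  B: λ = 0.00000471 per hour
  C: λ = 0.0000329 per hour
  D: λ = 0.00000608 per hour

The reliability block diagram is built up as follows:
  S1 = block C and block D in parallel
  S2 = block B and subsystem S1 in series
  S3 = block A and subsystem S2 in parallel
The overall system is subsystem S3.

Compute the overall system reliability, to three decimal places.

R(A) = exp(−0.0000111 × 10000) = 0.89494
R(B) = exp(−0.00000471 × 10000) = 0.95399
R(C) = exp(−0.0000329 × 10000) = 0.71964
R(D) = exp(−0.00000608 × 10000) = 0.94101
Parallel (C and D): 1 − (1 − 0.71964)(1 − 0.94101) = 0.98346
Series (B and [0.98346]): 0.95399 × 0.98346 = 0.93821
Parallel (A and [0.93821]): 1 − (1 − 0.89494)(1 − 0.93821) = 0.994

0.994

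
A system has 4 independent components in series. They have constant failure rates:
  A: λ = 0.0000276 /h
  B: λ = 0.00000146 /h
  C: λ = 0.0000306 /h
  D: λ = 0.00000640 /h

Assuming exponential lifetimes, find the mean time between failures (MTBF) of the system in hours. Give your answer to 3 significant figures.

15100

Series of exponential components: λ_sys = Σ λ_i
λ_sys = 0.0000276 + 0.00000146 + 0.0000306 + 0.00000640 = 6.6060e-05 /h
MTBF = 1 / λ_sys = 15100 h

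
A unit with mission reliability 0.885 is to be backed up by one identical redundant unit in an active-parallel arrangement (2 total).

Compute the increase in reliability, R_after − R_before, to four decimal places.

R_before = 0.885
R_after = 1 − (1 − 0.885)^2 = 0.9868
ΔR = 0.9868 − 0.885 = 0.1018

0.1018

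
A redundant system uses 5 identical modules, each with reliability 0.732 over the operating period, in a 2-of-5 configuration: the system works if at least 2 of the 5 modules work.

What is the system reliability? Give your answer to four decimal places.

0.9797

R = Σ_{i=2}^{5} C(5,i) p^i (1−p)^{5−i} with p = 0.732
C(5,2)·0.732^2·0.268^3 = 0.103140
C(5,3)·0.732^3·0.268^2 = 0.281710
C(5,4)·0.732^4·0.268^1 = 0.384724
C(5,5)·0.732^5·0.268^0 = 0.210163
Sum = 0.9797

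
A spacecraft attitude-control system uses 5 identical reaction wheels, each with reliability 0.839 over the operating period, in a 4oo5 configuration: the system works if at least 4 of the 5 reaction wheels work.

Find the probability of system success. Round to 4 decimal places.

0.8146

R = Σ_{i=4}^{5} C(5,i) p^i (1−p)^{5−i} with p = 0.839
C(5,4)·0.839^4·0.161^1 = 0.398881
C(5,5)·0.839^5·0.161^0 = 0.415729
Sum = 0.8146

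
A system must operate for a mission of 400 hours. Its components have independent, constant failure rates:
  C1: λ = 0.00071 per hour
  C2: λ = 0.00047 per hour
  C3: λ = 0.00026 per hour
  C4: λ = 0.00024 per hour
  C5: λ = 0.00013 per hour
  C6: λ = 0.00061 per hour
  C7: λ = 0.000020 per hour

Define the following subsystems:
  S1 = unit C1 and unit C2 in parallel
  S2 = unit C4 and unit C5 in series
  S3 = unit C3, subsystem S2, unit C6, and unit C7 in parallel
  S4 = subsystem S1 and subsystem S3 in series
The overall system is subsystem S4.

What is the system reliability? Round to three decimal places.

0.958

R(C1) = exp(−0.00071 × 400) = 0.75277
R(C2) = exp(−0.00047 × 400) = 0.82861
R(C3) = exp(−0.00026 × 400) = 0.90123
R(C4) = exp(−0.00024 × 400) = 0.90846
R(C5) = exp(−0.00013 × 400) = 0.94933
R(C6) = exp(−0.00061 × 400) = 0.78349
R(C7) = exp(−0.000020 × 400) = 0.99203
Parallel (C1 and C2): 1 − (1 − 0.75277)(1 − 0.82861) = 0.95763
Series (C4 and C5): 0.90846 × 0.94933 = 0.86243
Parallel (C3, [0.86243], C6, and C7): 1 − (1 − 0.90123)(1 − 0.86243)(1 − 0.78349)(1 − 0.99203) = 0.99998
Series ([0.95763] and [0.99998]): 0.95763 × 0.99998 = 0.958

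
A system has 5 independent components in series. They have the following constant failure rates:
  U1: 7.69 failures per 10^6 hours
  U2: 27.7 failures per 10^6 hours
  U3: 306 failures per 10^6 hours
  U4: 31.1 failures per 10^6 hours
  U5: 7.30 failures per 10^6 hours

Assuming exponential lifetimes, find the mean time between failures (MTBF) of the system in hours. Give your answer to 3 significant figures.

2630

Series of exponential components: λ_sys = Σ λ_i
λ_sys = 0.00000769 + 0.0000277 + 0.000306 + 0.0000311 + 0.00000730 = 3.7979e-04 /h
MTBF = 1 / λ_sys = 2630 h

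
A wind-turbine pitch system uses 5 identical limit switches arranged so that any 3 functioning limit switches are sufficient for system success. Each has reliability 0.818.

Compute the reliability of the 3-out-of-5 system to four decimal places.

R = Σ_{i=3}^{5} C(5,i) p^i (1−p)^{5−i} with p = 0.818
C(5,3)·0.818^3·0.182^2 = 0.181302
C(5,4)·0.818^4·0.182^1 = 0.407432
C(5,5)·0.818^5·0.182^0 = 0.366241
Sum = 0.9550

0.9550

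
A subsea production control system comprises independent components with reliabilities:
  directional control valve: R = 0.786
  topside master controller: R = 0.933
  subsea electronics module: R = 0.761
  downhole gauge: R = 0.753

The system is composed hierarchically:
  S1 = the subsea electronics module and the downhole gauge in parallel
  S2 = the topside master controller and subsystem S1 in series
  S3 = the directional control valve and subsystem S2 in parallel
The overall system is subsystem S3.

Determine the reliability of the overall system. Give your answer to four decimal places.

Parallel (subsea electronics module and downhole gauge): 1 − (1 − 0.761000)(1 − 0.753000) = 0.940967
Series (topside master controller and [0.940967]): 0.933000 × 0.940967 = 0.877922
Parallel (directional control valve and [0.877922]): 1 − (1 − 0.786000)(1 − 0.877922) = 0.9739

0.9739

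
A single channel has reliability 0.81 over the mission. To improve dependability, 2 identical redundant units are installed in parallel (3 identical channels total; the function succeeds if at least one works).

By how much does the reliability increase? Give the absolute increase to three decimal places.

0.183

R_before = 0.81
R_after = 1 − (1 − 0.81)^3 = 0.993
ΔR = 0.993 − 0.81 = 0.183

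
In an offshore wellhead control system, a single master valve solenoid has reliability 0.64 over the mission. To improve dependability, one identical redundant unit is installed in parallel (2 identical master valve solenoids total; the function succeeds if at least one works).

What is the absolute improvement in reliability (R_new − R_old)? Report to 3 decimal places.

0.230

R_before = 0.64
R_after = 1 − (1 − 0.64)^2 = 0.870
ΔR = 0.870 − 0.64 = 0.230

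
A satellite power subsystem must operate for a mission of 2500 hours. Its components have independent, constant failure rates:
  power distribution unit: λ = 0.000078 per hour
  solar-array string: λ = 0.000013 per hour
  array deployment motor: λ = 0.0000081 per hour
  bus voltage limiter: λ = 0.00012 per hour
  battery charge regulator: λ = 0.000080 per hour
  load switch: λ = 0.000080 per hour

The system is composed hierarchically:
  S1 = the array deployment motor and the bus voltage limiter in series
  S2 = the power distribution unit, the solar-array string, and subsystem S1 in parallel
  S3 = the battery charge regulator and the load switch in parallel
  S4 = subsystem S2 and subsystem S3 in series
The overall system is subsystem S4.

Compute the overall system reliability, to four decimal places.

0.9656

R(power distribution unit) = exp(−0.000078 × 2500) = 0.822835
R(solar-array string) = exp(−0.000013 × 2500) = 0.968022
R(array deployment motor) = exp(−0.0000081 × 2500) = 0.979954
R(bus voltage limiter) = exp(−0.00012 × 2500) = 0.740818
R(battery charge regulator) = exp(−0.000080 × 2500) = 0.818731
R(load switch) = exp(−0.000080 × 2500) = 0.818731
Series (array deployment motor and bus voltage limiter): 0.979954 × 0.740818 = 0.725968
Parallel (power distribution unit, solar-array string, and [0.725968]): 1 − (1 − 0.822835)(1 − 0.968022)(1 − 0.725968) = 0.998448
Parallel (battery charge regulator and load switch): 1 − (1 − 0.818731)(1 − 0.818731) = 0.967142
Series ([0.998448] and [0.967142]): 0.998448 × 0.967142 = 0.9656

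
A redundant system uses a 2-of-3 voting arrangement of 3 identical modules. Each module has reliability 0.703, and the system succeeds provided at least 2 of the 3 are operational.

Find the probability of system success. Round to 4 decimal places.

0.7878

R = Σ_{i=2}^{3} C(3,i) p^i (1−p)^{3−i} with p = 0.703
C(3,2)·0.703^2·0.297^1 = 0.440340
C(3,3)·0.703^3·0.297^0 = 0.347429
Sum = 0.7878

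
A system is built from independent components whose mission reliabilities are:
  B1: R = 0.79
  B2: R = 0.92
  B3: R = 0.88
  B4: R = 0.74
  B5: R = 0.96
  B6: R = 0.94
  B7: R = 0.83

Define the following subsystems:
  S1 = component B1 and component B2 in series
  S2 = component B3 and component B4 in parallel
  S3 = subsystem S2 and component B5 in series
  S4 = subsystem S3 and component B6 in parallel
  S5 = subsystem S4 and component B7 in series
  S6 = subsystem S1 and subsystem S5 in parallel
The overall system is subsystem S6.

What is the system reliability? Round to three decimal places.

0.953

Series (B1 and B2): 0.79000 × 0.92000 = 0.72680
Parallel (B3 and B4): 1 − (1 − 0.88000)(1 − 0.74000) = 0.96880
Series ([0.96880] and B5): 0.96880 × 0.96000 = 0.93005
Parallel ([0.93005] and B6): 1 − (1 − 0.93005)(1 − 0.94000) = 0.99580
Series ([0.99580] and B7): 0.99580 × 0.83000 = 0.82651
Parallel ([0.72680] and [0.82651]): 1 − (1 − 0.72680)(1 − 0.82651) = 0.953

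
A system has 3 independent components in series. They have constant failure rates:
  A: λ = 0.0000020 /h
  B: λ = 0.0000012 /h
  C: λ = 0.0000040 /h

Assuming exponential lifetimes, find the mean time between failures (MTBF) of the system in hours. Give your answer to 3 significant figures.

139000

Series of exponential components: λ_sys = Σ λ_i
λ_sys = 0.0000020 + 0.0000012 + 0.0000040 = 7.2000e-06 /h
MTBF = 1 / λ_sys = 139000 h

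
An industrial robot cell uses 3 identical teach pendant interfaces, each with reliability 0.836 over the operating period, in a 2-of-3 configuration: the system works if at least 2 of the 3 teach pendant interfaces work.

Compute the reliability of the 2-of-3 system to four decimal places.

0.9281

R = Σ_{i=2}^{3} C(3,i) p^i (1−p)^{3−i} with p = 0.836
C(3,2)·0.836^2·0.164^1 = 0.343857
C(3,3)·0.836^3·0.164^0 = 0.584277
Sum = 0.9281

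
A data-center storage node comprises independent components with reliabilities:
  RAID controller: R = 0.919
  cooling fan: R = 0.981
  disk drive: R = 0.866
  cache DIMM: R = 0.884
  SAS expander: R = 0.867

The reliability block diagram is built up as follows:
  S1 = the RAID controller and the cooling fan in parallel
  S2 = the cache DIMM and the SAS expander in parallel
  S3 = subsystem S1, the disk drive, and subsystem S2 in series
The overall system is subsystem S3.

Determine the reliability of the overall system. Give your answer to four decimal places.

0.8513

Parallel (RAID controller and cooling fan): 1 − (1 − 0.919000)(1 − 0.981000) = 0.998461
Parallel (cache DIMM and SAS expander): 1 − (1 − 0.884000)(1 − 0.867000) = 0.984572
Series ([0.998461], disk drive, and [0.984572]): 0.998461 × 0.866000 × 0.984572 = 0.8513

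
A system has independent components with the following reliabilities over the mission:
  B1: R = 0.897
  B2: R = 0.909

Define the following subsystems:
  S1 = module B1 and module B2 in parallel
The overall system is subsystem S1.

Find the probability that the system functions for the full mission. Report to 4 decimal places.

0.9906

Parallel (B1 and B2): 1 − (1 − 0.897000)(1 − 0.909000) = 0.9906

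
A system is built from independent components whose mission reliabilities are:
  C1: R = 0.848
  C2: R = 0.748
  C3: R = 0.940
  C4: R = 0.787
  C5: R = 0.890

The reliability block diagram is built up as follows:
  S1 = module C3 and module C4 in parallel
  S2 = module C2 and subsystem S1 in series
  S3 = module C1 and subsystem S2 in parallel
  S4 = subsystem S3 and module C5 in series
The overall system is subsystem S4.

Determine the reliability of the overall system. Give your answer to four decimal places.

Parallel (C3 and C4): 1 − (1 − 0.940000)(1 − 0.787000) = 0.987220
Series (C2 and [0.987220]): 0.748000 × 0.987220 = 0.738441
Parallel (C1 and [0.738441]): 1 − (1 − 0.848000)(1 − 0.738441) = 0.960243
Series ([0.960243] and C5): 0.960243 × 0.890000 = 0.8546

0.8546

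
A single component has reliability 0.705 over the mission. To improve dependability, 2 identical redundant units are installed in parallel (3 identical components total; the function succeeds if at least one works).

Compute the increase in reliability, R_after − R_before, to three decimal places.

0.269

R_before = 0.705
R_after = 1 − (1 − 0.705)^3 = 0.974
ΔR = 0.974 − 0.705 = 0.269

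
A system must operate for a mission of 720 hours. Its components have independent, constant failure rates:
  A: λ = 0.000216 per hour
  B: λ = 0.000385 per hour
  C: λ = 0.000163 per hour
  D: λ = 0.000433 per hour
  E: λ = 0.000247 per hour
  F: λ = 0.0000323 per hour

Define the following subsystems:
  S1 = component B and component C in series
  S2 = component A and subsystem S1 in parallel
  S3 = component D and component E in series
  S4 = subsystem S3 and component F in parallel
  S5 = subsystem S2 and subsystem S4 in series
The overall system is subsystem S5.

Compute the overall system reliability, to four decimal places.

R(A) = exp(−0.000216 × 720) = 0.855970
R(B) = exp(−0.000385 × 720) = 0.757903
R(C) = exp(−0.000163 × 720) = 0.889265
R(D) = exp(−0.000433 × 720) = 0.732157
R(E) = exp(−0.000247 × 720) = 0.837076
R(F) = exp(−0.0000323 × 720) = 0.977012
Series (B and C): 0.757903 × 0.889265 = 0.673977
Parallel (A and [0.673977]): 1 − (1 − 0.855970)(1 − 0.673977) = 0.953043
Series (D and E): 0.732157 × 0.837076 = 0.612871
Parallel ([0.612871] and F): 1 − (1 − 0.612871)(1 − 0.977012) = 0.991101
Series ([0.953043] and [0.991101]): 0.953043 × 0.991101 = 0.9446

0.9446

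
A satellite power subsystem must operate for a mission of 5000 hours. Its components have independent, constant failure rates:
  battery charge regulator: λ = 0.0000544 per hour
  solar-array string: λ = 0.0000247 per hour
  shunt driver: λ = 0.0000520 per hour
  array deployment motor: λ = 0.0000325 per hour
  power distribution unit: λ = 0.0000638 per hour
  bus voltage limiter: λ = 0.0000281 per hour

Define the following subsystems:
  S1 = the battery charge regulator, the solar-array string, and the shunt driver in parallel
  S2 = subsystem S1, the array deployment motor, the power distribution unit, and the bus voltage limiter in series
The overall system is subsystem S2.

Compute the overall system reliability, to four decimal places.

0.5335

R(battery charge regulator) = exp(−0.0000544 × 5000) = 0.761854
R(solar-array string) = exp(−0.0000247 × 5000) = 0.883822
R(shunt driver) = exp(−0.0000520 × 5000) = 0.771052
R(array deployment motor) = exp(−0.0000325 × 5000) = 0.850016
R(power distribution unit) = exp(−0.0000638 × 5000) = 0.726876
R(bus voltage limiter) = exp(−0.0000281 × 5000) = 0.868924
Parallel (battery charge regulator, solar-array string, and shunt driver): 1 − (1 − 0.761854)(1 − 0.883822)(1 − 0.771052) = 0.993666
Series ([0.993666], array deployment motor, power distribution unit, and bus voltage limiter): 0.993666 × 0.850016 × 0.726876 × 0.868924 = 0.5335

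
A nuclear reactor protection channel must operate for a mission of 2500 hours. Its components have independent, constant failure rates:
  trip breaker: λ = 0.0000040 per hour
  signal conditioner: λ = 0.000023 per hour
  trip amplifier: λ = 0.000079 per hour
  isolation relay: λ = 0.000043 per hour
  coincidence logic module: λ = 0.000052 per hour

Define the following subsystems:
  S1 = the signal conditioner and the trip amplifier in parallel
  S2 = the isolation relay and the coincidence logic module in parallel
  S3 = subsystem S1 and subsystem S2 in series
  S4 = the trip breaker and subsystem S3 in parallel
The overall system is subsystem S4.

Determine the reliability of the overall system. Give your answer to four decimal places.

0.9998

R(trip breaker) = exp(−0.0000040 × 2500) = 0.990050
R(signal conditioner) = exp(−0.000023 × 2500) = 0.944122
R(trip amplifier) = exp(−0.000079 × 2500) = 0.820780
R(isolation relay) = exp(−0.000043 × 2500) = 0.898077
R(coincidence logic module) = exp(−0.000052 × 2500) = 0.878095
Parallel (signal conditioner and trip amplifier): 1 − (1 − 0.944122)(1 − 0.820780) = 0.989986
Parallel (isolation relay and coincidence logic module): 1 − (1 − 0.898077)(1 − 0.878095) = 0.987575
Series ([0.989986] and [0.987575]): 0.989986 × 0.987575 = 0.977685
Parallel (trip breaker and [0.977685]): 1 − (1 − 0.990050)(1 − 0.977685) = 0.9998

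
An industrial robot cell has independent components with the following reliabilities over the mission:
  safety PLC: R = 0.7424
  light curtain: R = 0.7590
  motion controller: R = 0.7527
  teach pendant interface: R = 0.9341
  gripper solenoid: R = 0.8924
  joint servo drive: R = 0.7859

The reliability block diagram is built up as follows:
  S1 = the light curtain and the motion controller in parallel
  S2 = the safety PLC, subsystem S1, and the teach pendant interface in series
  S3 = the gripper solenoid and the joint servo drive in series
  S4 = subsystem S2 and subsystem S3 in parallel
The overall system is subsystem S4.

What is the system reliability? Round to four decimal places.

0.8961

Parallel (light curtain and motion controller): 1 − (1 − 0.759000)(1 − 0.752700) = 0.940401
Series (safety PLC, [0.940401], and teach pendant interface): 0.742400 × 0.940401 × 0.934100 = 0.652145
Series (gripper solenoid and joint servo drive): 0.892400 × 0.785900 = 0.701337
Parallel ([0.652145] and [0.701337]): 1 − (1 − 0.652145)(1 − 0.701337) = 0.8961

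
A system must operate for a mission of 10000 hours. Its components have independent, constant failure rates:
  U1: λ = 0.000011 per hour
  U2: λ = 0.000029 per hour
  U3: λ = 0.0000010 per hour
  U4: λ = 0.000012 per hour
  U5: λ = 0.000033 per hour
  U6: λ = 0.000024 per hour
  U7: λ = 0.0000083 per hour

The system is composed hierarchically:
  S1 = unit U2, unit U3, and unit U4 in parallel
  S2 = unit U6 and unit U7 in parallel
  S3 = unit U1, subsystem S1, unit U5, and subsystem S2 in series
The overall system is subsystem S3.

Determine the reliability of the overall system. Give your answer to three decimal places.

R(U1) = exp(−0.000011 × 10000) = 0.89583
R(U2) = exp(−0.000029 × 10000) = 0.74826
R(U3) = exp(−0.0000010 × 10000) = 0.99005
R(U4) = exp(−0.000012 × 10000) = 0.88692
R(U5) = exp(−0.000033 × 10000) = 0.71892
R(U6) = exp(−0.000024 × 10000) = 0.78663
R(U7) = exp(−0.0000083 × 10000) = 0.92035
Parallel (U2, U3, and U4): 1 − (1 − 0.74826)(1 − 0.99005)(1 − 0.88692) = 0.99972
Parallel (U6 and U7): 1 − (1 − 0.78663)(1 − 0.92035) = 0.98301
Series (U1, [0.99972], U5, and [0.98301]): 0.89583 × 0.99972 × 0.71892 × 0.98301 = 0.633

0.633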